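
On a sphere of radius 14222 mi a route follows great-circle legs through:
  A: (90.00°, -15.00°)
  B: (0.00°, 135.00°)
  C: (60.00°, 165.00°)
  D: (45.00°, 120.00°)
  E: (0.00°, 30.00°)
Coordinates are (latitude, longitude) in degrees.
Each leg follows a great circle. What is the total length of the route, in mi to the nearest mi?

68200 mi

Leg A→B: central angle 1.5708 rad, distance 22339.9 mi.
Leg B→C: central angle 1.1230 rad, distance 15970.8 mi.
Leg C→D: central angle 0.5309 rad, distance 7549.9 mi.
Leg D→E: central angle 1.5708 rad, distance 22339.9 mi.
Total: 22339.9 + 15970.8 + 7549.9 + 22339.9 ≈ 68200 mi.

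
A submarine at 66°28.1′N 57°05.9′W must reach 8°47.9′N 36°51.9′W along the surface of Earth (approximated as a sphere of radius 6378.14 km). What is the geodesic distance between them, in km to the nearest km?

6602 km

In radians: φ₁ = 1.1601, φ₂ = 0.1536, Δλ = 20.233° = 0.3531 rad.
Haversine: a = sin²(Δφ/2) + cos φ₁ cos φ₂ sin²(Δλ/2) = 0.2326 + (0.3993)(0.9882)(0.0309) = 0.24478.
Central angle c = 2·arcsin(√a) = 1.03509 rad.
Distance = R·c = 6378.14 × 1.0351 ≈ 6602 km.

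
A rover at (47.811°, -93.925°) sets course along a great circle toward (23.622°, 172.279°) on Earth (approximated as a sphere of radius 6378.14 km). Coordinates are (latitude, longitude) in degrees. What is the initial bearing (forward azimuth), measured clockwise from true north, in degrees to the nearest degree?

289°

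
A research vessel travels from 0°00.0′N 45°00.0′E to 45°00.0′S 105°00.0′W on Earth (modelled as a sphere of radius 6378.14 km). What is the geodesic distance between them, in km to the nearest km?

In radians: φ₁ = 0.0000, φ₂ = -0.7854, Δλ = -150.000° = -2.6180 rad.
cos c = sin φ₁ sin φ₂ + cos φ₁ cos φ₂ cos Δλ = (0.0000)(-0.7071) + (1.0000)(0.7071)(-0.8660) = -0.61237,
so c = arccos(-0.61237) = 2.22985 rad.
Distance = R·c = 6378.14 × 2.2299 ≈ 14222 km.

14222 km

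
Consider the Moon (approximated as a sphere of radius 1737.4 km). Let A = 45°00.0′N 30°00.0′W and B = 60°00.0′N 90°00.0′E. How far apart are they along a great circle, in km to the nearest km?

In radians: φ₁ = 0.7854, φ₂ = 1.0472, Δλ = 120.000° = 2.0944 rad.
Haversine: a = sin²(Δφ/2) + cos φ₁ cos φ₂ sin²(Δλ/2) = 0.0170 + (0.7071)(0.5000)(0.7500) = 0.28220.
Central angle c = 2·arcsin(√a) = 1.12010 rad.
Distance = R·c = 1737.4 × 1.1201 ≈ 1946 km.

1946 km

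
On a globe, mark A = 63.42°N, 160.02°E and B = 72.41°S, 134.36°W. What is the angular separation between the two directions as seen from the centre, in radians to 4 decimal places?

2.4926 rad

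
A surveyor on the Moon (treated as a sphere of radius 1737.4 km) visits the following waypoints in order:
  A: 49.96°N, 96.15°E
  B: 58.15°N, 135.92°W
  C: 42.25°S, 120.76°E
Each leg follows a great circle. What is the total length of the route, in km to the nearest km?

5918 km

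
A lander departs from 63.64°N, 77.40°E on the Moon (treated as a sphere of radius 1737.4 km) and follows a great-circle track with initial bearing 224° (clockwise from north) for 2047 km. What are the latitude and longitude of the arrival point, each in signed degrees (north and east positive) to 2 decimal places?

Angular distance δ = d/R = 2047/1737.4 = 1.17820 rad; initial bearing θ = 3.9095 rad.
sin φ₂ = sin φ₁ cos δ + cos φ₁ sin δ cos θ = (0.8960)(0.3826) + (0.4440)(0.9239)(-0.7193) = 0.0477, so φ₂ = 2.73°.
Δλ = atan2(sin θ sin δ cos φ₁, cos δ − sin φ₁ sin φ₂) = atan2(-0.2850, 0.3398) = -39.981°.
λ₂ = 77.400° − 39.981° = 37.42°.

2.73°, 37.42°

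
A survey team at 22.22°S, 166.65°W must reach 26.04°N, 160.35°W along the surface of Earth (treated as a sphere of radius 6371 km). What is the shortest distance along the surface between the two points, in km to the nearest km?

In radians: φ₁ = -0.3878, φ₂ = 0.4545, Δλ = 6.300° = 0.1100 rad.
cos c = sin φ₁ sin φ₂ + cos φ₁ cos φ₂ cos Δλ = (-0.3782)(0.4390) + (0.9257)(0.8985)(0.9940) = 0.66073,
so c = arccos(0.66073) = 0.84901 rad.
Distance = R·c = 6371 × 0.8490 ≈ 5409 km.

5409 km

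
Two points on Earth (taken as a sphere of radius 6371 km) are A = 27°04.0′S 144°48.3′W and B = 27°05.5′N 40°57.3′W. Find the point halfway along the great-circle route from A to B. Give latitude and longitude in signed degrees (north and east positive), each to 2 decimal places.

0.02°, -92.89°

The central angle between A and B is δ = 1.9790 rad.
With f = 0.5, the slerp weights are sin((1−f)δ)/sin δ = 0.9106 and sin(fδ)/sin δ = 0.9106.
Weighted sum of the unit vectors: (0.9106)·(-0.7277,-0.5132,-0.4550) + (0.9106)·(0.6724,-0.5835,0.4554) = (-0.0504, -0.9987, 0.0004).
Converting back: φ = atan2(z, √(x²+y²)) = 0.02°, λ = atan2(y, x) = -92.89°.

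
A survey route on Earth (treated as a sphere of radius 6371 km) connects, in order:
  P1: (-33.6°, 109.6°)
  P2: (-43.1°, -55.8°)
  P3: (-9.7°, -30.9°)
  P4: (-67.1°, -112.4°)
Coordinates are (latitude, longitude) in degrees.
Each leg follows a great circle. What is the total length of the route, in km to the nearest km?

24434 km

Leg P1→P2: central angle 1.7828 rad, distance 11358.2 km.
Leg P2→P3: central angle 0.6952 rad, distance 4428.9 km.
Leg P3→P4: central angle 1.3573 rad, distance 8647.2 km.
Total: 11358.2 + 4428.9 + 8647.2 ≈ 24434 km.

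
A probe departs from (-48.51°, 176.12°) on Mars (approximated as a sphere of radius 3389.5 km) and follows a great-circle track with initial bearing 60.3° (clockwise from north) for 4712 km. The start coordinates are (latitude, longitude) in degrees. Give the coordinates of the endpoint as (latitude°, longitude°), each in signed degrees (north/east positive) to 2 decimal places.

Angular distance δ = d/R = 4712/3389.5 = 1.39018 rad; initial bearing θ = 1.0524 rad.
sin φ₂ = sin φ₁ cos δ + cos φ₁ sin δ cos θ = (-0.7491)(0.1796) + (0.6625)(0.9837)(0.4955) = 0.1883, so φ₂ = 10.86°.
Δλ = atan2(sin θ sin δ cos φ₁, cos δ − sin φ₁ sin φ₂) = atan2(0.5661, 0.3207) = 60.467°.
λ₂ = 176.120° + 60.467° = 236.59° → -123.41° after wrapping to (−180°, 180°].

10.86°, -123.41°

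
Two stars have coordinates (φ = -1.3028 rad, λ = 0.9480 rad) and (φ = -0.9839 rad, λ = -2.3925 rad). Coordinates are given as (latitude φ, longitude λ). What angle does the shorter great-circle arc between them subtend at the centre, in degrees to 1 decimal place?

48.8°

With latitudes φ₁ = -74.645°, φ₂ = -56.373° and longitude difference Δλ = 168.603°:
cos c = sin φ₁ sin φ₂ + cos φ₁ cos φ₂ cos Δλ = (-0.9643)(-0.8327) + (0.2648)(0.5538)(-0.9803) = 0.65919,
so c = arccos(0.65919) = 0.85105 rad.
So the angular separation is 48.8°.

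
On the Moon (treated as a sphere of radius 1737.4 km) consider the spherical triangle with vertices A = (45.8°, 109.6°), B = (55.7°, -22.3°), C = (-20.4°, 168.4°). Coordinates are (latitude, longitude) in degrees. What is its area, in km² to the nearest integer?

3700547 km²

Side lengths (central angles): a = 2.5098, b = 1.4821, c = 1.2346 rad; semiperimeter s = 2.6132.
By l'Huilier's theorem, tan(E/4) = √[tan(s/2) tan((s−a)/2) tan((s−b)/2) tan((s−c)/2)], giving spherical excess E = 1.2259 rad.
Area = E·R² = 1.2259 × (1737.4)² ≈ 3700547 km².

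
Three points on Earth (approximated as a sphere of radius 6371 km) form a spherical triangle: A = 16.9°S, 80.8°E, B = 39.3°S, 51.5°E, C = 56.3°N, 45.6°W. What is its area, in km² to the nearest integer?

46611976 km²

Side lengths (central angles): a = 2.1895, b = 2.1614, c = 0.5920 rad; semiperimeter s = 2.4715.
By l'Huilier's theorem, tan(E/4) = √[tan(s/2) tan((s−a)/2) tan((s−b)/2) tan((s−c)/2)], giving spherical excess E = 1.1484 rad.
Area = E·R² = 1.1484 × (6371)² ≈ 46611976 km².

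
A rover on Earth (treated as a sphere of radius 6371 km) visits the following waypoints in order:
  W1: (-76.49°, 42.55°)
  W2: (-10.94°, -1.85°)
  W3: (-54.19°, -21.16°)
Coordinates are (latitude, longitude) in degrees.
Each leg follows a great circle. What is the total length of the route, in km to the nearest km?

Leg W1→W2: central angle 1.2149 rad, distance 7740.3 km.
Leg W2→W3: central angle 0.8009 rad, distance 5102.6 km.
Total: 7740.3 + 5102.6 ≈ 12843 km.

12843 km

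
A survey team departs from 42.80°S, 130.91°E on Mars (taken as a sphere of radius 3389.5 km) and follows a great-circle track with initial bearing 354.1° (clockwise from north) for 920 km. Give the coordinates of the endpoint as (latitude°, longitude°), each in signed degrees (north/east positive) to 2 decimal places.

Angular distance δ = d/R = 920/3389.5 = 0.27143 rad; initial bearing θ = 6.1802 rad.
sin φ₂ = sin φ₁ cos δ + cos φ₁ sin δ cos θ = (-0.6794)(0.9634) + (0.7337)(0.2681)(0.9947) = -0.4589, so φ₂ = -27.32°.
Δλ = atan2(sin θ sin δ cos φ₁, cos δ − sin φ₁ sin φ₂) = atan2(-0.0202, 0.6516) = -1.777°.
λ₂ = 130.910° − 1.777° = 129.13°.

-27.32°, 129.13°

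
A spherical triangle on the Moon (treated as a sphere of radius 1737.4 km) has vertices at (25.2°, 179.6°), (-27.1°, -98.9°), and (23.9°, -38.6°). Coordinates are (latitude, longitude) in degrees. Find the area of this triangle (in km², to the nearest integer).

5493239 km²

Side lengths (central angles): a = 1.3503, b = 2.0687, c = 1.6458 rad; semiperimeter s = 2.5324.
By l'Huilier's theorem, tan(E/4) = √[tan(s/2) tan((s−a)/2) tan((s−b)/2) tan((s−c)/2)], giving spherical excess E = 1.8198 rad.
Area = E·R² = 1.8198 × (1737.4)² ≈ 5493239 km².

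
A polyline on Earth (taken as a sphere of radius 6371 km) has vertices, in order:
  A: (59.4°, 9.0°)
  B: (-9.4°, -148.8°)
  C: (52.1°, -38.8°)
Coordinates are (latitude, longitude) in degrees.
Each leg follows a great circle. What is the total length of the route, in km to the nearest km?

26343 km

Leg A→B: central angle 2.2213 rad, distance 14151.7 km.
Leg B→C: central angle 1.9136 rad, distance 12191.7 km.
Total: 14151.7 + 12191.7 ≈ 26343 km.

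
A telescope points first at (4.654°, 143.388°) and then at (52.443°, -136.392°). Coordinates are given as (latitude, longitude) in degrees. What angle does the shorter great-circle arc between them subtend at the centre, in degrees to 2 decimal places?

80.36°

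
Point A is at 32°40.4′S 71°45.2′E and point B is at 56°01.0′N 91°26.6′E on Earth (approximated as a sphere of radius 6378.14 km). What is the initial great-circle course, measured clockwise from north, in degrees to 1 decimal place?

10.9°

Δλ = 19.690° = 0.3437 rad.
y = sin Δλ · cos φ₂ = (0.3369)(0.5590) = 0.1883
x = cos φ₁ sin φ₂ − sin φ₁ cos φ₂ cos Δλ = (0.8418)(0.8292) − (-0.5398)(0.5590)(0.9415) = 0.9821
θ = atan2(y, x) = 10.86°, so the bearing is 10.9°.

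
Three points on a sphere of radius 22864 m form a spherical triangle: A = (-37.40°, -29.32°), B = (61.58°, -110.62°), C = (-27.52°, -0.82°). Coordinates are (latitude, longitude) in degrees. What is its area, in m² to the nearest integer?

Side lengths (central angles): a = 2.1524, b = 0.4515, c = 2.0680 rad; semiperimeter s = 2.3359.
By l'Huilier's theorem, tan(E/4) = √[tan(s/2) tan((s−a)/2) tan((s−b)/2) tan((s−c)/2)], giving spherical excess E = 0.7900 rad.
Area = E·R² = 0.7900 × (22864)² ≈ 413000488 m².

413000488 m²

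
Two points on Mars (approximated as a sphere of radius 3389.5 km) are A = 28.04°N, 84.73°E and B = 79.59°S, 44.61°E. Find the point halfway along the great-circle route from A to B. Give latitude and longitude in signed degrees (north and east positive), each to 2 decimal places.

The central angle between A and B is δ = 1.9181 rad.
With f = 0.5, the slerp weights are sin((1−f)δ)/sin δ = 0.8706 and sin(fδ)/sin δ = 0.8706.
Weighted sum of the unit vectors: (0.8706)·(0.0811,0.8789,0.4701) + (0.8706)·(0.1286,0.1269,-0.9835) = (0.1826, 0.8757, -0.4470).
Converting back: φ = atan2(z, √(x²+y²)) = -26.55°, λ = atan2(y, x) = 78.22°.

-26.55°, 78.22°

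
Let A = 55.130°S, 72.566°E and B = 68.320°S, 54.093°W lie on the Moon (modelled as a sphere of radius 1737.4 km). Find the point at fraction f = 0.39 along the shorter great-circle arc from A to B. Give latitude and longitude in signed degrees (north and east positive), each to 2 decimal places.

Central angle δ = 0.8811 rad. Interpolating on the sphere with fraction f = 0.39:
P = [sin((1−f)δ)·A + sin(fδ)·B] / sin δ = 0.6636·A + 0.4367·B in Cartesian coordinates,
giving P = (0.2083, 0.2313, -0.9503), i.e. latitude -71.86°, longitude 48.00°.

-71.86°, 48.00°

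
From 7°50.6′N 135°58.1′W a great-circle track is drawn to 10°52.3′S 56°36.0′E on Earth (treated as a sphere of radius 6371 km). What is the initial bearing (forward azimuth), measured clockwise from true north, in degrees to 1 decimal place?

255.3°

With φ₁ = 0.1369, φ₂ = -0.1897, Δλ = -2.9222 rad, the forward-azimuth formula gives
θ = atan2( sin Δλ cos φ₂ , cos φ₁ sin φ₂ − sin φ₁ cos φ₂ cos Δλ ) = atan2(-0.2137, -0.0560) = -104.69°.
Adding 360° brings this into [0°, 360°): 255.3°.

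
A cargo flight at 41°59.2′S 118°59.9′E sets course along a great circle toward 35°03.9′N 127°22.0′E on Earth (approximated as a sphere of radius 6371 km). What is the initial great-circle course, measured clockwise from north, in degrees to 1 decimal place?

With φ₁ = -0.7328, φ₂ = 0.6120, Δλ = 0.1461 rad, the forward-azimuth formula gives
θ = atan2( sin Δλ cos φ₂ , cos φ₁ sin φ₂ − sin φ₁ cos φ₂ cos Δλ ) = atan2(0.1191, 0.9687) = 7.01°.
So the initial bearing is 7.0°.

7.0°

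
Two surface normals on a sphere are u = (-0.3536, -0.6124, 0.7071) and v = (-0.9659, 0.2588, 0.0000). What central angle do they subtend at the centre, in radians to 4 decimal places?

1.3867 rad

u·v = 0.1831; |u| = 1.0000, |v| = 1.0000.
cos θ = (u·v)/(|u||v|) = 0.1831, so θ = 1.3867 rad.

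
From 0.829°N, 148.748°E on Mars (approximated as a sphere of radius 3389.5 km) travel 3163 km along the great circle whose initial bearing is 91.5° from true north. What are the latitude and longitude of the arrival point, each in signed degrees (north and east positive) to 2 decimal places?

Angular distance δ = d/R = 3163/3389.5 = 0.93318 rad; initial bearing θ = 1.5970 rad.
sin φ₂ = sin φ₁ cos δ + cos φ₁ sin δ cos θ = (0.0145)(0.5953) + (0.9999)(0.8035)(-0.0262) = -0.0124, so φ₂ = -0.71°.
Δλ = atan2(sin θ sin δ cos φ₁, cos δ − sin φ₁ sin φ₂) = atan2(0.8032, 0.5955) = 53.447°.
λ₂ = 148.748° + 53.447° = 202.19° → -157.81° after wrapping to (−180°, 180°].

-0.71°, -157.81°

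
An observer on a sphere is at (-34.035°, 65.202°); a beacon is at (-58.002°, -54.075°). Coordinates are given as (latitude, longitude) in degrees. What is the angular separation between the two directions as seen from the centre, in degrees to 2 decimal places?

With latitudes φ₁ = -34.035°, φ₂ = -58.002° and longitude difference Δλ = -119.277°:
Haversine: a = sin²(Δφ/2) + cos φ₁ cos φ₂ sin²(Δλ/2) = 0.0431 + (0.8287)(0.5299)(0.7445) = 0.37004.
Central angle c = 2·arcsin(√a) = 1.30786 rad.
So the angular separation is 74.93°.

74.93°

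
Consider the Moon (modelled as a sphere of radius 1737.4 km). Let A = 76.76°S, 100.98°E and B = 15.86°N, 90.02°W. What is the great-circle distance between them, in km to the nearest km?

In radians: φ₁ = -1.3397, φ₂ = 0.2768, Δλ = 169.000° = 2.9496 rad.
cos c = sin φ₁ sin φ₂ + cos φ₁ cos φ₂ cos Δλ = (-0.9734)(0.2733) + (0.2290)(0.9619)(-0.9816) = -0.48229,
so c = arccos(-0.48229) = 2.07406 rad.
Distance = R·c = 1737.4 × 2.0741 ≈ 3603 km.

3603 km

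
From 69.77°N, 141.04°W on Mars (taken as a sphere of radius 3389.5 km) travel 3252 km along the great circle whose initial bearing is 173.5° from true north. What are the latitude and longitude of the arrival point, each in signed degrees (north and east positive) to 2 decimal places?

Angular distance δ = d/R = 3252/3389.5 = 0.95943 rad; initial bearing θ = 3.0281 rad.
sin φ₂ = sin φ₁ cos δ + cos φ₁ sin δ cos θ = (0.9383)(0.5740) + (0.3458)(0.8189)(-0.9936) = 0.2572, so φ₂ = 14.91°.
Δλ = atan2(sin θ sin δ cos φ₁, cos δ − sin φ₁ sin φ₂) = atan2(0.0321, 0.3326) = 5.505°.
λ₂ = -141.040° + 5.505° = -135.54°.

14.91°, -135.54°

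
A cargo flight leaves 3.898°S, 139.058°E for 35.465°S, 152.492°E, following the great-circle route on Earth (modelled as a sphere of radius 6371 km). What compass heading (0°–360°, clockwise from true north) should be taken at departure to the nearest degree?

With φ₁ = -0.0680, φ₂ = -0.6190, Δλ = 0.2345 rad, the forward-azimuth formula gives
θ = atan2( sin Δλ cos φ₂ , cos φ₁ sin φ₂ − sin φ₁ cos φ₂ cos Δλ ) = atan2(0.1892, -0.5250) = 160.18°.
So the initial bearing is 160°.

160°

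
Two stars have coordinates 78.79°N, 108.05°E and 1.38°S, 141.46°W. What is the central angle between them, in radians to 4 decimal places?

1.6626 rad

In radians: φ₁ = 1.3751, φ₂ = -0.0241, Δλ = 110.490° = 1.9284 rad.
cos c = sin φ₁ sin φ₂ + cos φ₁ cos φ₂ cos Δλ = (0.9809)(-0.0241) + (0.1944)(0.9997)(-0.3500) = -0.09165,
so c = arccos(-0.09165) = 1.66258 rad.
So the angular separation is 1.6626 rad.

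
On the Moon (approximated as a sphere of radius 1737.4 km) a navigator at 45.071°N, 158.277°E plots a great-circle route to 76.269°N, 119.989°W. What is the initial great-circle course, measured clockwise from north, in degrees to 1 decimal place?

19.5°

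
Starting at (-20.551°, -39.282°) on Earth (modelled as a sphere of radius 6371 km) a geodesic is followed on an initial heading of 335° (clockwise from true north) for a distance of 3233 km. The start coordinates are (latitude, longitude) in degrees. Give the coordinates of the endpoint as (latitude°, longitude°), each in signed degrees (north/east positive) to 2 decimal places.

Angular distance δ = d/R = 3233/6371 = 0.50746 rad; initial bearing θ = 5.8469 rad.
sin φ₂ = sin φ₁ cos δ + cos φ₁ sin δ cos θ = (-0.3510)(0.8740) + (0.9364)(0.4860)(0.9063) = 0.1056, so φ₂ = 6.06°.
Δλ = atan2(sin θ sin δ cos φ₁, cos δ − sin φ₁ sin φ₂) = atan2(-0.1923, 0.9111) = -11.919°.
λ₂ = -39.282° − 11.919° = -51.20°.

6.06°, -51.20°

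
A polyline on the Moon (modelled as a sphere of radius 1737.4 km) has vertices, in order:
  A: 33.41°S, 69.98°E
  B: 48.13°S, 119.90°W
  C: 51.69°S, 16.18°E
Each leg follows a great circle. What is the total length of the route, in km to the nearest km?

5196 km

Leg A→B: central angle 1.7101 rad, distance 2971.1 km.
Leg B→C: central angle 1.2805 rad, distance 2224.7 km.
Total: 2971.1 + 2224.7 ≈ 5196 km.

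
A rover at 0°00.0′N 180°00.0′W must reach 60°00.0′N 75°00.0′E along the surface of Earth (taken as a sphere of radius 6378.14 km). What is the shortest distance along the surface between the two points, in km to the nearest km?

In radians: φ₁ = 0.0000, φ₂ = 1.0472, Δλ = -105.000° = -1.8326 rad.
cos c = sin φ₁ sin φ₂ + cos φ₁ cos φ₂ cos Δλ = (0.0000)(0.8660) + (1.0000)(0.5000)(-0.2588) = -0.12941,
so c = arccos(-0.12941) = 1.70057 rad.
Distance = R·c = 6378.14 × 1.7006 ≈ 10846 km.

10846 km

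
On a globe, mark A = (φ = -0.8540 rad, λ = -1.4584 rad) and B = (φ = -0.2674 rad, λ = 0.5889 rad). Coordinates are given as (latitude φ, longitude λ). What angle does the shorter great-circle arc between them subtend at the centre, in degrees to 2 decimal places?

With latitudes φ₁ = -48.931°, φ₂ = -15.321° and longitude difference Δλ = 117.302°:
Haversine: a = sin²(Δφ/2) + cos φ₁ cos φ₂ sin²(Δλ/2) = 0.0836 + (0.6570)(0.9645)(0.7293) = 0.54571.
Central angle c = 2·arcsin(√a) = 1.66235 rad.
So the angular separation is 95.25°.

95.25°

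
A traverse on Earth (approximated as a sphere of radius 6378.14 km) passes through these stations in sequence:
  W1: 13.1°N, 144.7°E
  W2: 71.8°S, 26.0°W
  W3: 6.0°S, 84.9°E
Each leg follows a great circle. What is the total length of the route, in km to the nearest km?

Leg W1→W2: central angle 2.1124 rad, distance 13473.3 km.
Leg W2→W3: central angle 1.5823 rad, distance 10092.2 km.
Total: 13473.3 + 10092.2 ≈ 23565 km.

23565 km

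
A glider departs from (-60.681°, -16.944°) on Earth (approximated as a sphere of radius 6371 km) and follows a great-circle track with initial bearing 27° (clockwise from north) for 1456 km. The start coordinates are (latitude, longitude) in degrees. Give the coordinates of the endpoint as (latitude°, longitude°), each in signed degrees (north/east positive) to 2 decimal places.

Angular distance δ = d/R = 1456/6371 = 0.22854 rad; initial bearing θ = 0.4712 rad.
sin φ₂ = sin φ₁ cos δ + cos φ₁ sin δ cos θ = (-0.8719)(0.9740) + (0.4897)(0.2266)(0.8910) = -0.7504, so φ₂ = -48.62°.
Δλ = atan2(sin θ sin δ cos φ₁, cos δ − sin φ₁ sin φ₂) = atan2(0.0504, 0.3197) = 8.952°.
λ₂ = -16.944° + 8.952° = -7.99°.

-48.62°, -7.99°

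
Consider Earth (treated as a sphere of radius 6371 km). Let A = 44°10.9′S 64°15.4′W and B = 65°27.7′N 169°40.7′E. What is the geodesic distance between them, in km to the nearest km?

In radians: φ₁ = -0.7711, φ₂ = 1.1425, Δλ = -126.065° = -2.2002 rad.
Haversine: a = sin²(Δφ/2) + cos φ₁ cos φ₂ sin²(Δλ/2) = 0.6681 + (0.7171)(0.4153)(0.7944) = 0.90466.
Central angle c = 2·arcsin(√a) = 2.51379 rad.
Distance = R·c = 6371 × 2.5138 ≈ 16015 km.

16015 km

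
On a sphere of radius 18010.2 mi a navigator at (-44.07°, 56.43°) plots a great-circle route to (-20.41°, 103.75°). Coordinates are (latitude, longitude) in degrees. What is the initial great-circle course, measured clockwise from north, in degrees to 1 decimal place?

74.5°

Δλ = 47.320° = 0.8259 rad.
y = sin Δλ · cos φ₂ = (0.7352)(0.9372) = 0.6890
x = cos φ₁ sin φ₂ − sin φ₁ cos φ₂ cos Δλ = (0.7185)(-0.3487) − (-0.6955)(0.9372)(0.6779) = 0.1913
θ = atan2(y, x) = 74.48°, so the bearing is 74.5°.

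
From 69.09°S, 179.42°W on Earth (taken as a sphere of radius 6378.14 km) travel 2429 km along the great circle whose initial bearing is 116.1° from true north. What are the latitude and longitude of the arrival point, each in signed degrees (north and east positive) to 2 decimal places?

Angular distance δ = d/R = 2429/6378.14 = 0.38083 rad; initial bearing θ = 2.0263 rad.
sin φ₂ = sin φ₁ cos δ + cos φ₁ sin δ cos θ = (-0.9341)(0.9284) + (0.3569)(0.3717)(-0.4399) = -0.9256, so φ₂ = -67.76°.
Δλ = atan2(sin θ sin δ cos φ₁, cos δ − sin φ₁ sin φ₂) = atan2(0.1191, 0.0637) = 61.853°.
λ₂ = -179.420° + 61.853° = -117.57°.

-67.76°, -117.57°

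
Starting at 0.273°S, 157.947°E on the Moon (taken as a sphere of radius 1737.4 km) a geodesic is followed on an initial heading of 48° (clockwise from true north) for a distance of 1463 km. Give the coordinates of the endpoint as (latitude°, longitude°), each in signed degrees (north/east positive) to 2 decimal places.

29.74°, -162.37°

Angular distance δ = d/R = 1463/1737.4 = 0.84206 rad; initial bearing θ = 0.8378 rad.
sin φ₂ = sin φ₁ cos δ + cos φ₁ sin δ cos θ = (-0.0048)(0.6659) + (1.0000)(0.7460)(0.6691) = 0.4960, so φ₂ = 29.74°.
Δλ = atan2(sin θ sin δ cos φ₁, cos δ − sin φ₁ sin φ₂) = atan2(0.5544, 0.6683) = 39.678°.
λ₂ = 157.947° + 39.678° = 197.63° → -162.37° after wrapping to (−180°, 180°].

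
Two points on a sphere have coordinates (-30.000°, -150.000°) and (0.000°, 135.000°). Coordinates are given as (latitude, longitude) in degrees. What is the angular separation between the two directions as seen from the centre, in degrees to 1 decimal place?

77.0°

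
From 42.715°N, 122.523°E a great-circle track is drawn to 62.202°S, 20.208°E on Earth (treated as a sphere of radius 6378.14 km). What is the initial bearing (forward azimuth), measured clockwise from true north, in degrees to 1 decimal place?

218.0°

With φ₁ = 0.7455, φ₂ = -1.0856, Δλ = -1.7857 rad, the forward-azimuth formula gives
θ = atan2( sin Δλ cos φ₂ , cos φ₁ sin φ₂ − sin φ₁ cos φ₂ cos Δλ ) = atan2(-0.4556, -0.5825) = -141.97°.
Adding 360° brings this into [0°, 360°): 218.0°.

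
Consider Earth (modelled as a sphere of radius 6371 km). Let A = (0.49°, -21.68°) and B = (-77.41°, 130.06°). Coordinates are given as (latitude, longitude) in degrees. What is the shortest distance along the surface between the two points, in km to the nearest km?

In radians: φ₁ = 0.0086, φ₂ = -1.3511, Δλ = 151.740° = 2.6484 rad.
cos c = sin φ₁ sin φ₂ + cos φ₁ cos φ₂ cos Δλ = (0.0086)(-0.9760) + (1.0000)(0.2180)(-0.8808) = -0.20033,
so c = arccos(-0.20033) = 1.77249 rad.
Distance = R·c = 6371 × 1.7725 ≈ 11293 km.

11293 km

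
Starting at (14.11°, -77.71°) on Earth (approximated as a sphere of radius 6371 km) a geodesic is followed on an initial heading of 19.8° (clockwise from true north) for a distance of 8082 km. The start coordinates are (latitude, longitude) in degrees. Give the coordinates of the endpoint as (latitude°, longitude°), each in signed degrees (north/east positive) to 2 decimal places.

Angular distance δ = d/R = 8082/6371 = 1.26856 rad; initial bearing θ = 0.3456 rad.
sin φ₂ = sin φ₁ cos δ + cos φ₁ sin δ cos θ = (0.2438)(0.2977) + (0.9698)(0.9547)(0.9409) = 0.9437, so φ₂ = 70.68°.
Δλ = atan2(sin θ sin δ cos φ₁, cos δ − sin φ₁ sin φ₂) = atan2(0.3136, 0.0676) = 77.837°.
λ₂ = -77.710° + 77.837° = 0.13°.

70.68°, 0.13°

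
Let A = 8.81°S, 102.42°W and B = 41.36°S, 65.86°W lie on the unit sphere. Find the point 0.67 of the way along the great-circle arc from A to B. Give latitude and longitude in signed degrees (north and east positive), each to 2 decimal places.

The central angle between A and B is δ = 0.7996 rad.
With f = 0.67, the slerp weights are sin((1−f)δ)/sin δ = 0.3637 and sin(fδ)/sin δ = 0.7119.
Weighted sum of the unit vectors: (0.3637)·(-0.2125,-0.9651,-0.1532) + (0.7119)·(0.3070,-0.6849,-0.6608) = (0.1412, -0.8386, -0.5261).
Converting back: φ = atan2(z, √(x²+y²)) = -31.74°, λ = atan2(y, x) = -80.44°.

-31.74°, -80.44°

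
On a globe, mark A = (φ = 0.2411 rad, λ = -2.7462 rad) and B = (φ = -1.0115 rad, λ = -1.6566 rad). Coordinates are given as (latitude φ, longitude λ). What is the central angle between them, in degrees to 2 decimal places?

In radians: φ₁ = 0.2411, φ₂ = -1.0115, Δλ = 62.429° = 1.0896 rad.
cos c = sin φ₁ sin φ₂ + cos φ₁ cos φ₂ cos Δλ = (0.2388)(-0.8476) + (0.9711)(0.5306)(0.4628) = 0.03609,
so c = arccos(0.03609) = 1.53470 rad.
So the angular separation is 87.93°.

87.93°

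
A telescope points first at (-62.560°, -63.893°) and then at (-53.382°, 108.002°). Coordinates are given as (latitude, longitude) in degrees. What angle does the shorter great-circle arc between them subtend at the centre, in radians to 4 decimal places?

1.1150 rad

Let φ₁ = -1.0919 rad, φ₂ = -0.9317 rad, and Δλ = 3.0001 rad.
Haversine: a = sin²(Δφ/2) + cos φ₁ cos φ₂ sin²(Δλ/2) = 0.0064 + (0.4608)(0.5965)(0.9950) = 0.27990.
Central angle c = 2·arcsin(√a) = 1.11497 rad.
So the angular separation is 1.1150 rad.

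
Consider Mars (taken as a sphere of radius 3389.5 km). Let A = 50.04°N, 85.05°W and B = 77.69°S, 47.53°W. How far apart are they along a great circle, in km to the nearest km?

7679 km

With latitudes φ₁ = 50.040°, φ₂ = -77.690° and longitude difference Δλ = 37.520°:
Haversine: a = sin²(Δφ/2) + cos φ₁ cos φ₂ sin²(Δλ/2) = 0.8060 + (0.6423)(0.2132)(0.1034) = 0.82013.
Central angle c = 2·arcsin(√a) = 2.26564 rad.
Distance = R·c = 3389.5 × 2.2656 ≈ 7679 km.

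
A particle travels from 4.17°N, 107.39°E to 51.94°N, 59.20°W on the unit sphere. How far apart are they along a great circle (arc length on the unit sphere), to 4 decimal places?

2.1422

In radians: φ₁ = 0.0728, φ₂ = 0.9065, Δλ = -166.590° = -2.9075 rad.
cos c = sin φ₁ sin φ₂ + cos φ₁ cos φ₂ cos Δλ = (0.0727)(0.7874) + (0.9974)(0.6165)(-0.9727) = -0.54084,
so c = arccos(-0.54084) = 2.14223 rad.
On the unit sphere the arc length equals the central angle: 2.1422.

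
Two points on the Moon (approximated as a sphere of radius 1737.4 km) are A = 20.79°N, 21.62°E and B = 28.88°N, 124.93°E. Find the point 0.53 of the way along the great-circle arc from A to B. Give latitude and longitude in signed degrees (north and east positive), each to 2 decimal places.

36.96°, 74.30°

The central angle between A and B is δ = 1.5878 rad.
With f = 0.53, the slerp weights are sin((1−f)δ)/sin δ = 0.6790 and sin(fδ)/sin δ = 0.7458.
Weighted sum of the unit vectors: (0.6790)·(0.8691,0.3445,0.3549) + (0.7458)·(-0.5014,0.7179,0.4830) = (0.2162, 0.7693, 0.6012).
Converting back: φ = atan2(z, √(x²+y²)) = 36.96°, λ = atan2(y, x) = 74.30°.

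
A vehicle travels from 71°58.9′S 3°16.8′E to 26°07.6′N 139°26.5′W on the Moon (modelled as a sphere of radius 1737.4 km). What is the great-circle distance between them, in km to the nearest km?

3935 km

Let φ₁ = -1.2563 rad, φ₂ = 0.4560 rad, and Δλ = -2.4910 rad.
cos c = sin φ₁ sin φ₂ + cos φ₁ cos φ₂ cos Δλ = (-0.9510)(0.4404) + (0.3093)(0.8978)(-0.7957) = -0.63974,
so c = arccos(-0.63974) = 2.26496 rad.
Distance = R·c = 1737.4 × 2.2650 ≈ 3935 km.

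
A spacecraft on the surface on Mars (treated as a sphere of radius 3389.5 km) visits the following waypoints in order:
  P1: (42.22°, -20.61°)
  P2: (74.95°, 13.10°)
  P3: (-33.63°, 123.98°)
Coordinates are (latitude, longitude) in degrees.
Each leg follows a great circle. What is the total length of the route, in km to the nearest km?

9686 km

Leg P1→P2: central angle 0.6285 rad, distance 2130.4 km.
Leg P2→P3: central angle 2.2292 rad, distance 7556.0 km.
Total: 2130.4 + 7556.0 ≈ 9686 km.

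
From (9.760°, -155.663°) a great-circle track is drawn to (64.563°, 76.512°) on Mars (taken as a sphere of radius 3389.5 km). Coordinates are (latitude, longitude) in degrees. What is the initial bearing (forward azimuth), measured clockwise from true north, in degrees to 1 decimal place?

Δλ = -127.825° = -2.2310 rad.
y = sin Δλ · cos φ₂ = (-0.7899)(0.4295) = -0.3393
x = cos φ₁ sin φ₂ − sin φ₁ cos φ₂ cos Δλ = (0.9855)(0.9031) − (0.1695)(0.4295)(-0.6133) = 0.9346
θ = atan2(y, x) = -19.95°; adding 360° gives 340.0°.

340.0°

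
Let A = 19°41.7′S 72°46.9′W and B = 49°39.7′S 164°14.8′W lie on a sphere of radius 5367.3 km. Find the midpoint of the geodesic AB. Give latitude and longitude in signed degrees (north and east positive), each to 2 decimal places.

-44.24°, -107.76°

The central angle between A and B is δ = 1.3271 rad.
With f = 0.5, the slerp weights are sin((1−f)δ)/sin δ = 0.6347 and sin(fδ)/sin δ = 0.6347.
Weighted sum of the unit vectors: (0.6347)·(0.2787,-0.8993,-0.3370) + (0.6347)·(-0.6230,-0.1757,-0.7622) = (-0.2185, -0.6823, -0.6977).
Converting back: φ = atan2(z, √(x²+y²)) = -44.24°, λ = atan2(y, x) = -107.76°.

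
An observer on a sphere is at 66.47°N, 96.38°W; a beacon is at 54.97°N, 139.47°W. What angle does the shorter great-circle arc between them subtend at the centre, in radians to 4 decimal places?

With latitudes φ₁ = 66.470°, φ₂ = 54.970° and longitude difference Δλ = -43.090°:
Haversine: a = sin²(Δφ/2) + cos φ₁ cos φ₂ sin²(Δλ/2) = 0.0100 + (0.3992)(0.5740)(0.1349) = 0.04094.
Central angle c = 2·arcsin(√a) = 0.40750 rad.
So the angular separation is 0.4075 rad.

0.4075 rad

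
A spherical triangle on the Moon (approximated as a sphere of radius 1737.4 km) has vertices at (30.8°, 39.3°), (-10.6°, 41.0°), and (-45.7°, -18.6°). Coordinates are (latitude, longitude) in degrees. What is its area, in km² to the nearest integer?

Side lengths (central angles): a = 1.0712, b = 1.6185, c = 0.7231 rad; semiperimeter s = 1.7064.
By l'Huilier's theorem, tan(E/4) = √[tan(s/2) tan((s−a)/2) tan((s−b)/2) tan((s−c)/2)], giving spherical excess E = 0.3757 rad.
Area = E·R² = 0.3757 × (1737.4)² ≈ 1134039 km².

1134039 km²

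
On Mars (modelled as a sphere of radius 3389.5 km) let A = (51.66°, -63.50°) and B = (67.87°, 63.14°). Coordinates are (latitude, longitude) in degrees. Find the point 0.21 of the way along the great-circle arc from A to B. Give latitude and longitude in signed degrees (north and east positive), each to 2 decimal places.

Central angle δ = 0.9433 rad. Interpolating on the sphere with fraction f = 0.21:
P = [sin((1−f)δ)·A + sin(fδ)·B] / sin δ = 0.8377·A + 0.2431·B in Cartesian coordinates,
giving P = (0.2732, -0.3834, 0.8823), i.e. latitude 61.92°, longitude -54.52°.

61.92°, -54.52°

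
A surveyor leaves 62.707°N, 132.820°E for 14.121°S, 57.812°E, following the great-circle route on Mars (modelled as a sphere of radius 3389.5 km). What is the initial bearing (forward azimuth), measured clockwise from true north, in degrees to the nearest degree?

250°

With φ₁ = 1.0944, φ₂ = -0.2465, Δλ = -1.3091 rad, the forward-azimuth formula gives
θ = atan2( sin Δλ cos φ₂ , cos φ₁ sin φ₂ − sin φ₁ cos φ₂ cos Δλ ) = atan2(-0.9368, -0.3348) = -109.67°.
Adding 360° brings this into [0°, 360°): 250°.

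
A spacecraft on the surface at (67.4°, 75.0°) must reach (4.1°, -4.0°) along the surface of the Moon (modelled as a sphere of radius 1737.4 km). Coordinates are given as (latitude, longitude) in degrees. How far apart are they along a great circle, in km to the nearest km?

2487 km

Let φ₁ = 1.1764 rad, φ₂ = 0.0716 rad, and Δλ = -1.3788 rad.
Haversine: a = sin²(Δφ/2) + cos φ₁ cos φ₂ sin²(Δλ/2) = 0.2753 + (0.3843)(0.9974)(0.4046) = 0.43043.
Central angle c = 2·arcsin(√a) = 1.43120 rad.
Distance = R·c = 1737.4 × 1.4312 ≈ 2487 km.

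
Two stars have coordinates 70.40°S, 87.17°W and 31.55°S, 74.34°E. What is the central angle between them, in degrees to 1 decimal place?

In radians: φ₁ = -1.2287, φ₂ = -0.5507, Δλ = 161.510° = 2.8189 rad.
cos c = sin φ₁ sin φ₂ + cos φ₁ cos φ₂ cos Δλ = (-0.9421)(-0.5232) + (0.3355)(0.8522)(-0.9484) = 0.22181,
so c = arccos(0.22181) = 1.34712 rad.
So the angular separation is 77.2°.

77.2°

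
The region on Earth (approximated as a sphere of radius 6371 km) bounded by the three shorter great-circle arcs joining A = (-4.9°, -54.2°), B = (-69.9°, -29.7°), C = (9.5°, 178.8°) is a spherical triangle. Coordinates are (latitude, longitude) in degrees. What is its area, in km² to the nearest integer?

91418183 km²

Side lengths (central angles): a = 2.0408, b = 2.2212, c = 1.1682 rad; semiperimeter s = 2.7151.
By l'Huilier's theorem, tan(E/4) = √[tan(s/2) tan((s−a)/2) tan((s−b)/2) tan((s−c)/2)], giving spherical excess E = 2.2523 rad.
Area = E·R² = 2.2523 × (6371)² ≈ 91418183 km².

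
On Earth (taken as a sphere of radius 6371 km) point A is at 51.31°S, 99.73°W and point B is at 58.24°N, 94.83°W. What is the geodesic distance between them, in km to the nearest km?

Let φ₁ = -0.8955 rad, φ₂ = 1.0165 rad, and Δλ = 0.0855 rad.
cos c = sin φ₁ sin φ₂ + cos φ₁ cos φ₂ cos Δλ = (-0.7805)(0.8503) + (0.6251)(0.5264)(0.9963) = -0.33583,
so c = arccos(-0.33583) = 1.91328 rad.
Distance = R·c = 6371 × 1.9133 ≈ 12190 km.

12190 km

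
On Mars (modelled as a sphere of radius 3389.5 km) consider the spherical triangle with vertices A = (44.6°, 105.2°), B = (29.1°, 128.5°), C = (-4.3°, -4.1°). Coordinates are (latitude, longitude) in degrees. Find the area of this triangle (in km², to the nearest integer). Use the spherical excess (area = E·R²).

Side lengths (central angles): a = 2.2475, b = 1.8622, c = 0.4205 rad; semiperimeter s = 2.2651.
By l'Huilier's theorem, tan(E/4) = √[tan(s/2) tan((s−a)/2) tan((s−b)/2) tan((s−c)/2)], giving spherical excess E = 0.2840 rad.
Area = E·R² = 0.2840 × (3389.5)² ≈ 3263280 km².

3263280 km²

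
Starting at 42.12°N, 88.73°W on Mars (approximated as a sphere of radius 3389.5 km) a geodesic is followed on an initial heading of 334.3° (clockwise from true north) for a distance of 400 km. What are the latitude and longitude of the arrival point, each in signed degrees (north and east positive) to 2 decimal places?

Angular distance δ = d/R = 400/3389.5 = 0.11801 rad; initial bearing θ = 5.8346 rad.
sin φ₂ = sin φ₁ cos δ + cos φ₁ sin δ cos θ = (0.6707)(0.9930) + (0.7417)(0.1177)(0.9011) = 0.7447, so φ₂ = 48.13°.
Δλ = atan2(sin θ sin δ cos φ₁, cos δ − sin φ₁ sin φ₂) = atan2(-0.0379, 0.4936) = -4.388°.
λ₂ = -88.730° − 4.388° = -93.12°.

48.13°, -93.12°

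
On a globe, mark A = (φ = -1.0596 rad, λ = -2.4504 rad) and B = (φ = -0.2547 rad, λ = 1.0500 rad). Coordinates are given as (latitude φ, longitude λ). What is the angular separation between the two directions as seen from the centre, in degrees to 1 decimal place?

Let φ₁ = -1.0596 rad, φ₂ = -0.2547 rad, and Δλ = -2.7828 rad.
cos c = sin φ₁ sin φ₂ + cos φ₁ cos φ₂ cos Δλ = (-0.8722)(-0.2520) + (0.4892)(0.9677)(-0.9363) = -0.22354,
so c = arccos(-0.22354) = 1.79624 rad.
So the angular separation is 102.9°.

102.9°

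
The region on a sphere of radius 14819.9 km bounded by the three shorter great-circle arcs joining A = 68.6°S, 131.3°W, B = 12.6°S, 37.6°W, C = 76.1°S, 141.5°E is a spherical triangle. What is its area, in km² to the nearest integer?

Side lengths (central angles): a = 1.5935, b = 0.4321, c = 1.3897 rad; semiperimeter s = 1.7076.
By l'Huilier's theorem, tan(E/4) = √[tan(s/2) tan((s−a)/2) tan((s−b)/2) tan((s−c)/2)], giving spherical excess E = 0.3521 rad.
Area = E·R² = 0.3521 × (14819.9)² ≈ 77336887 km².

77336887 km²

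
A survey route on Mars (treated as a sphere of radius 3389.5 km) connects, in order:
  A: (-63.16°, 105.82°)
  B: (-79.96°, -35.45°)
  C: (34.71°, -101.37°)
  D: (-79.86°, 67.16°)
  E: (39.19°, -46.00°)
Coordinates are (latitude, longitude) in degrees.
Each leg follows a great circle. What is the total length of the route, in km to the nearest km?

24992 km

Leg A→B: central angle 0.6143 rad, distance 2082.0 km.
Leg B→C: central angle 2.0970 rad, distance 7107.7 km.
Leg C→D: central angle 2.3495 rad, distance 7963.7 km.
Leg D→E: central angle 2.3127 rad, distance 7838.9 km.
Total: 2082.0 + 7107.7 + 7963.7 + 7838.9 ≈ 24992 km.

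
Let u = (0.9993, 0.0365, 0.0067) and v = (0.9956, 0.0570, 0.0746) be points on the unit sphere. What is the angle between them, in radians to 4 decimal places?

u·v = 0.9975; |u| = 1.0000, |v| = 1.0000.
cos θ = (u·v)/(|u||v|) = 0.9975, so θ = 0.0710 rad.

0.0710 rad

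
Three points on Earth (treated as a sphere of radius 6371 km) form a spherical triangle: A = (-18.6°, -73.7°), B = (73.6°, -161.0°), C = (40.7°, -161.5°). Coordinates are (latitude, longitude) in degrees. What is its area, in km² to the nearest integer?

29275784 km²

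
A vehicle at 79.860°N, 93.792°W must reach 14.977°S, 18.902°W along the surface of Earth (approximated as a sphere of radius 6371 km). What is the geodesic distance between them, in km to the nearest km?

11356 km

With latitudes φ₁ = 79.860°, φ₂ = -14.977° and longitude difference Δλ = 74.890°:
cos c = sin φ₁ sin φ₂ + cos φ₁ cos φ₂ cos Δλ = (0.9844)(-0.2584) + (0.1761)(0.9660)(0.2607) = -0.21006,
so c = arccos(-0.21006) = 1.78243 rad.
Distance = R·c = 6371 × 1.7824 ≈ 11356 km.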